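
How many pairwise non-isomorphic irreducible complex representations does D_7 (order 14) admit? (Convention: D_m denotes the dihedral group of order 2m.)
5

Justification: The number of irreducible complex representations of a finite group equals its number of conjugacy classes. D_7 has 5 conjugacy classes ((n+3)/2 for n odd), so D_7 (order 14) has exactly 5 irreducible complex representations.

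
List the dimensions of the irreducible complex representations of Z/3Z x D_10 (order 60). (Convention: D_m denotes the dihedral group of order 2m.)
Dimensions: 1, 1, 1, 1, 1, 1, 1, 1, 1, 1, 1, 1, 2, 2, 2, 2, 2, 2, 2, 2, 2, 2, 2, 2

There are 24 irreducibles (= number of conjugacy classes). Their dimensions d_i satisfy sum d_i^2 = |G| = 60: 1 + 1 + 1 + 1 + 1 + 1 + 1 + 1 + 1 + 1 + 1 + 1 + 4 + 4 + 4 + 4 + 4 + 4 + 4 + 4 + 4 + 4 + 4 + 4 = 60. (For the product with Z/3Z: each of the 3 1-dim characters of Z/3Z tensors with each irrep of D_10, giving 3 copies of each D_10-dimension.)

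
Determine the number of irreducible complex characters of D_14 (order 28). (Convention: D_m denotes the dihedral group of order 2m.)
10

Solution. The number of irreducible complex representations of a finite group equals its number of conjugacy classes. D_14 has 10 conjugacy classes (n/2 + 3 for n even), so D_14 (order 28) has exactly 10 irreducible complex representations.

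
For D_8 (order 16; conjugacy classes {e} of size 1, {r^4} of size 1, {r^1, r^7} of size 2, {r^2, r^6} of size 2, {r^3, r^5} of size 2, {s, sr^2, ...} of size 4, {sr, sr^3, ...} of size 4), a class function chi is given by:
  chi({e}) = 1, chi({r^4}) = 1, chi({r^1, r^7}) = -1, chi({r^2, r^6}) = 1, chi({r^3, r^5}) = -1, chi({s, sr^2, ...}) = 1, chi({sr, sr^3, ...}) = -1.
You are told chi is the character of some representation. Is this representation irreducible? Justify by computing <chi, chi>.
Irreducible: <chi, chi> = 1.

Why: <chi, chi> = (1/|G|) sum_C |C| * |chi(C)|^2 = (1/16)[1*|1|^2 + 1*|1|^2 + 2*|-1|^2 + 2*|1|^2 + 2*|-1|^2 + 4*|1|^2 + 4*|-1|^2]
  = (1/16)[(1) + (1) + (2) + (2) + (2) + (4) + (4)] = 16/16 = 1.
A character is irreducible iff <chi, chi> = 1, so this representation is irreducible.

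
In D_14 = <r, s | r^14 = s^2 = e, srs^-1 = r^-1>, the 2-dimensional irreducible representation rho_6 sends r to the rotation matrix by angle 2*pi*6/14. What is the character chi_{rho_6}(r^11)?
chi_{rho_6}(r^11) = 2*cos(2*pi*6*11/14) = -2*cos(3*pi/7)

Justification: rho_6(r^11) is rotation by angle 2*pi*6*11/14, whose trace is 2*cos(2*pi*6*11/14) = -2*cos(3*pi/7).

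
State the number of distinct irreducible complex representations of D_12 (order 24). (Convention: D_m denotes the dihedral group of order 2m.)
9

Justification: The number of irreducible complex representations of a finite group equals its number of conjugacy classes. D_12 has 9 conjugacy classes (n/2 + 3 for n even), so D_12 (order 24) has exactly 9 irreducible complex representations.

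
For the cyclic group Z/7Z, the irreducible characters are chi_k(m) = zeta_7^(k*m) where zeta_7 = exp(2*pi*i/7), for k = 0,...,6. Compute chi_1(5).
chi_1(5) = zeta_7^5 = exp(-4*I*pi/7)

Proof sketch: chi_1(5) = zeta_7^(1*5) = zeta_7^5. Since zeta_7^7 = 1, this equals zeta_7^5 = exp(2*pi*i*5/7) = exp(-4*I*pi/7).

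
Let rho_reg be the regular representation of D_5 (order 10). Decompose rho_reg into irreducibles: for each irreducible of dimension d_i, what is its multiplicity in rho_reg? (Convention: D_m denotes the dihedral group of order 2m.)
Each irreducible V_i of dimension d_i appears with multiplicity d_i, i.e. rho_reg = (direct sum over all irreducibles V_i) d_i V_i. The irreducible dimensions for D_5 are 1, 1, 2, 2: 2 irreducibles of dimension 1, each with multiplicity 1; 2 irreducibles of dimension 2, each with multiplicity 2. Total dimension 2*1*1 + 2*2*2 = 10 = |G|.

Why: General theorem: in the regular representation of a finite group G, each irreducible appears with multiplicity equal to its dimension. Check: dim(rho_reg) = sum d_i^2 = 1 + 1 + 4 + 4 = 10 = |G|.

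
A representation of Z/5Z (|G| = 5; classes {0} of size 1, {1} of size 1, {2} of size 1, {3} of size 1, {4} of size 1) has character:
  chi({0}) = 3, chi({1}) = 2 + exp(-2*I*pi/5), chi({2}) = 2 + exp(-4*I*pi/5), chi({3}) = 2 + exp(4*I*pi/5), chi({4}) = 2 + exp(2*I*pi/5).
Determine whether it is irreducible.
Not irreducible (reducible): <chi, chi> = 5 > 1.

Why: <chi, chi> = (1/|G|) sum_C |C| * |chi(C)|^2 = (1/5)[1*|3|^2 + 1*|2 + exp(-2*I*pi/5)|^2 + 1*|2 + exp(-4*I*pi/5)|^2 + 1*|2 + exp(4*I*pi/5)|^2 + 1*|2 + exp(2*I*pi/5)|^2]
  = (1/5)[(9) + (5 + 2*exp(-2*I*pi/5) + 2*exp(2*I*pi/5)) + (5 + 2*exp(-4*I*pi/5) + 2*exp(4*I*pi/5)) + (5 + 2*exp(-4*I*pi/5) + 2*exp(4*I*pi/5)) + (5 + 2*exp(-2*I*pi/5) + 2*exp(2*I*pi/5))] = 25/5 = 5.
(Exp terms are combined using exp(i*s)*conj(exp(i*t)) = exp(i*(s-t)), and sums of them are collapsed using the identity that for every m > 1 the m distinct m-th roots of unity sum to 0, e.g. 1 + exp(2*I*pi/3) + exp(-2*I*pi/3) = 0.)
A character is irreducible iff <chi, chi> = 1, so this representation is reducible.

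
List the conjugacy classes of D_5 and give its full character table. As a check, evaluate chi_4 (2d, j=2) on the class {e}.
Conjugacy classes: {e} of size 1, {r^1, r^4} of size 2, {r^2, r^3} of size 2, {s, sr, ..., sr^4} of size 5.
Character table:
  irrep \ class              {e} (size 1)  {r^1, r^4} (size 2)  {r^2, r^3} (size 2)  {s, sr, ..., sr^4} (size 5)
  chi_1 (triv)               1             1                    1                    1                          
  chi_2 (sign: r->1, s->-1)  1             1                    1                    -1                         
  chi_3 (2d, j=1)            2             -1/2 + sqrt(5)/2     -sqrt(5)/2 - 1/2     0                          
  chi_4 (2d, j=2)            2             -sqrt(5)/2 - 1/2     -1/2 + sqrt(5)/2     0                          

Spot check: chi_4 (2d, j=2) on {e} = 2.

Explanation: D_5 has order 2*5 = 10 with 4 conjugacy classes, hence 4 irreducibles. Sum of squared dims 1 + 1 + 4 + 4 = 10 = |G|. Linear characters come from the abelianisation; the 2-dimensional irreps have character r^k -> 2*cos(2*pi*j*k/5), reflections -> 0.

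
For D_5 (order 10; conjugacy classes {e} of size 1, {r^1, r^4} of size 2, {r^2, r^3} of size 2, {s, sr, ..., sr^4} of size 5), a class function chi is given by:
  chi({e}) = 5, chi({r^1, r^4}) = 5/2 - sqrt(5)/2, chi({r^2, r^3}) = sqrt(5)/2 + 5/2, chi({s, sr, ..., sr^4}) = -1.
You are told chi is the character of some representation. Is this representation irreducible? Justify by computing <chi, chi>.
Not irreducible (reducible): <chi, chi> = 6 > 1.

Working: <chi, chi> = (1/|G|) sum_C |C| * |chi(C)|^2 = (1/10)[1*|5|^2 + 2*|5/2 - sqrt(5)/2|^2 + 2*|sqrt(5)/2 + 5/2|^2 + 5*|-1|^2]
  = (1/10)[(25) + (15 - 5*sqrt(5)) + (5*sqrt(5) + 15) + (5)] = 60/10 = 6.
A character is irreducible iff <chi, chi> = 1, so this representation is reducible.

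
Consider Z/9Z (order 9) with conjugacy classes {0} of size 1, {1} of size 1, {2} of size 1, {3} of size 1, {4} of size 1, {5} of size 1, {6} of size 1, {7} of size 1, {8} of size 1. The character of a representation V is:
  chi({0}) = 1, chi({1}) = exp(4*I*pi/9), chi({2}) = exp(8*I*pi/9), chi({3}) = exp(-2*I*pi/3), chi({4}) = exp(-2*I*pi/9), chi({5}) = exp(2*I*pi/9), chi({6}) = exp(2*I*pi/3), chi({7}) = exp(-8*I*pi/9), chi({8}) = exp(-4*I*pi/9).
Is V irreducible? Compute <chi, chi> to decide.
Irreducible: <chi, chi> = 1.

Working: <chi, chi> = (1/|G|) sum_C |C| * |chi(C)|^2 = (1/9)[1*|1|^2 + 1*|exp(4*I*pi/9)|^2 + 1*|exp(8*I*pi/9)|^2 + 1*|exp(-2*I*pi/3)|^2 + 1*|exp(-2*I*pi/9)|^2 + 1*|exp(2*I*pi/9)|^2 + 1*|exp(2*I*pi/3)|^2 + 1*|exp(-8*I*pi/9)|^2 + 1*|exp(-4*I*pi/9)|^2]
  = (1/9)[(1) + (1) + (1) + (1) + (1) + (1) + (1) + (1) + (1)] = 9/9 = 1.
(Exp terms are combined using exp(i*s)*conj(exp(i*t)) = exp(i*(s-t)), and sums of them are collapsed using the identity that for every m > 1 the m distinct m-th roots of unity sum to 0, e.g. 1 + exp(2*I*pi/3) + exp(-2*I*pi/3) = 0.)
A character is irreducible iff <chi, chi> = 1, so this representation is irreducible.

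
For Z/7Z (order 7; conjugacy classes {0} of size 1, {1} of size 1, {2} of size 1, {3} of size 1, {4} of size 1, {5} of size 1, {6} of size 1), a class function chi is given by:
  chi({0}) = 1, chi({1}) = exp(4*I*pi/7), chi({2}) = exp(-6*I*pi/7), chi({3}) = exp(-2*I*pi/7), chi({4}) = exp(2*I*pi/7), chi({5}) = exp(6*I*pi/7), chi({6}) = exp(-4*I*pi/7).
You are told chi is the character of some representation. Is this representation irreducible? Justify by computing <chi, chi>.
Irreducible: <chi, chi> = 1.

Derivation: <chi, chi> = (1/|G|) sum_C |C| * |chi(C)|^2 = (1/7)[1*|1|^2 + 1*|exp(4*I*pi/7)|^2 + 1*|exp(-6*I*pi/7)|^2 + 1*|exp(-2*I*pi/7)|^2 + 1*|exp(2*I*pi/7)|^2 + 1*|exp(6*I*pi/7)|^2 + 1*|exp(-4*I*pi/7)|^2]
  = (1/7)[(1) + (1) + (1) + (1) + (1) + (1) + (1)] = 7/7 = 1.
(Exp terms are combined using exp(i*s)*conj(exp(i*t)) = exp(i*(s-t)), and sums of them are collapsed using the identity that for every m > 1 the m distinct m-th roots of unity sum to 0, e.g. 1 + exp(2*I*pi/3) + exp(-2*I*pi/3) = 0.)
A character is irreducible iff <chi, chi> = 1, so this representation is irreducible.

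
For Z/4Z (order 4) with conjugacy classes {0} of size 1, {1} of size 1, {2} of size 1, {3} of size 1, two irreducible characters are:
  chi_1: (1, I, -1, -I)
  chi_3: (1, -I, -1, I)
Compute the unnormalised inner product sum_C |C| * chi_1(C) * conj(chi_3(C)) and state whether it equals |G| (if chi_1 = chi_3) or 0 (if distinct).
Sum = 0; so <chi_1, chi_3> = 0 (distinct irreducibles are orthogonal).

Solution. Compute term by term over conjugacy classes (|C| * chi_1(C) * conj(chi_3(C))):
  1*(1)*conj(1) + 1*(I)*conj(-I) + 1*(-1)*conj(-1) + 1*(-I)*conj(I)
  = (1) + (-1) + (1) + (-1)
  = 0.
(Exp terms are combined using exp(i*s)*conj(exp(i*t)) = exp(i*(s-t)), and sums of them are collapsed using the identity that for every m > 1 the m distinct m-th roots of unity sum to 0, e.g. 1 + exp(2*I*pi/3) + exp(-2*I*pi/3) = 0.)
Dividing by |G| = 4 gives 0/4 = 0, matching the row-orthogonality relation <chi_1, chi_3> = [chi_1 = chi_3].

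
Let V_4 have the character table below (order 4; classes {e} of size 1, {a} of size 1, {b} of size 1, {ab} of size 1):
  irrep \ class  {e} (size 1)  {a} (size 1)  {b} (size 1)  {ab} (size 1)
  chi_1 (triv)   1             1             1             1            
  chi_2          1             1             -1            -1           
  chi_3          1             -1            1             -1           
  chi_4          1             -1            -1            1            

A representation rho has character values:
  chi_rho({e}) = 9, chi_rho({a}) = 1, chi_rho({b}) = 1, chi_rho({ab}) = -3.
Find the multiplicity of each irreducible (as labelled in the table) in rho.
Multiplicities: chi_1: 2, chi_2: 3, chi_3: 3, chi_4: 1.

Details: Use <chi_rho, chi> = (1/|G|) sum_C |C| * chi_rho(C) * conj(chi(C)) with |G| = 4 for each irreducible chi in the table:
  <chi_rho, chi_1> = (1/4)[1*(9)*conj(1) + 1*(1)*conj(1) + 1*(1)*conj(1) + 1*(-3)*conj(1)]
      = (1/4)[(9) + (1) + (1) + (-3)] = 8/4 = 2
  <chi_rho, chi_2> = (1/4)[1*(9)*conj(1) + 1*(1)*conj(1) + 1*(1)*conj(-1) + 1*(-3)*conj(-1)]
      = (1/4)[(9) + (1) + (-1) + (3)] = 12/4 = 3
  <chi_rho, chi_3> = (1/4)[1*(9)*conj(1) + 1*(1)*conj(-1) + 1*(1)*conj(1) + 1*(-3)*conj(-1)]
      = (1/4)[(9) + (-1) + (1) + (3)] = 12/4 = 3
  <chi_rho, chi_4> = (1/4)[1*(9)*conj(1) + 1*(1)*conj(-1) + 1*(1)*conj(-1) + 1*(-3)*conj(1)]
      = (1/4)[(9) + (-1) + (-1) + (-3)] = 4/4 = 1
Dimension check: dim(rho) = sum (mult * dim) = 2*1 + 3*1 + 3*1 + 1*1 = 9 = chi_rho(e) = 9.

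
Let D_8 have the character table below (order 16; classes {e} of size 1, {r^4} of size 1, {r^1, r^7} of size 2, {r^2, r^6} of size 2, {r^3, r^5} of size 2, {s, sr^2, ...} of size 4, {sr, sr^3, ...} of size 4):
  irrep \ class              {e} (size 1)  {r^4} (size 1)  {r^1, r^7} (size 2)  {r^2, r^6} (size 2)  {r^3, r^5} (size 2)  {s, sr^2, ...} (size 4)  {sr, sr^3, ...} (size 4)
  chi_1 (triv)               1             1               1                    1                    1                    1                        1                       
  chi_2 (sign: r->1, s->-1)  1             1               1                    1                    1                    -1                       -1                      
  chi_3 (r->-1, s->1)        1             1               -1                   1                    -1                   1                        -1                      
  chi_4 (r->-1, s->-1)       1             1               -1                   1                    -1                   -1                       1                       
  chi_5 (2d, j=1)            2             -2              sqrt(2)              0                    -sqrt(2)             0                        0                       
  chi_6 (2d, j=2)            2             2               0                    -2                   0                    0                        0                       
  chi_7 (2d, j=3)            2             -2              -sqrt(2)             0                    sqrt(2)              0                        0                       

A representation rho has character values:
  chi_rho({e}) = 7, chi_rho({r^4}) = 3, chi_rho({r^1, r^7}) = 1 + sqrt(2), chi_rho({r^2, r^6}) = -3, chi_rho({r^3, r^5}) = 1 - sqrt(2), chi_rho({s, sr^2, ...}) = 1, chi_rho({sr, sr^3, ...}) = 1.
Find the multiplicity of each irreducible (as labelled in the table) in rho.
Multiplicities: chi_1: 1, chi_2: 0, chi_3: 0, chi_4: 0, chi_5: 1, chi_6: 2, chi_7: 0.

Argument: Use <chi_rho, chi> = (1/|G|) sum_C |C| * chi_rho(C) * conj(chi(C)) with |G| = 16 for each irreducible chi in the table:
  <chi_rho, chi_1> = (1/16)[1*(7)*conj(1) + 1*(3)*conj(1) + 2*(1 + sqrt(2))*conj(1) + 2*(-3)*conj(1) + 2*(1 - sqrt(2))*conj(1) + 4*(1)*conj(1) + 4*(1)*conj(1)]
      = (1/16)[(7) + (3) + (2 + 2*sqrt(2)) + (-6) + (2 - 2*sqrt(2)) + (4) + (4)] = 16/16 = 1
  <chi_rho, chi_2> = (1/16)[1*(7)*conj(1) + 1*(3)*conj(1) + 2*(1 + sqrt(2))*conj(1) + 2*(-3)*conj(1) + 2*(1 - sqrt(2))*conj(1) + 4*(1)*conj(-1) + 4*(1)*conj(-1)]
      = (1/16)[(7) + (3) + (2 + 2*sqrt(2)) + (-6) + (2 - 2*sqrt(2)) + (-4) + (-4)] = 0/16 = 0
  <chi_rho, chi_3> = (1/16)[1*(7)*conj(1) + 1*(3)*conj(1) + 2*(1 + sqrt(2))*conj(-1) + 2*(-3)*conj(1) + 2*(1 - sqrt(2))*conj(-1) + 4*(1)*conj(1) + 4*(1)*conj(-1)]
      = (1/16)[(7) + (3) + (-2*sqrt(2) - 2) + (-6) + (-2 + 2*sqrt(2)) + (4) + (-4)] = 0/16 = 0
  <chi_rho, chi_4> = (1/16)[1*(7)*conj(1) + 1*(3)*conj(1) + 2*(1 + sqrt(2))*conj(-1) + 2*(-3)*conj(1) + 2*(1 - sqrt(2))*conj(-1) + 4*(1)*conj(-1) + 4*(1)*conj(1)]
      = (1/16)[(7) + (3) + (-2*sqrt(2) - 2) + (-6) + (-2 + 2*sqrt(2)) + (-4) + (4)] = 0/16 = 0
  <chi_rho, chi_5> = (1/16)[1*(7)*conj(2) + 1*(3)*conj(-2) + 2*(1 + sqrt(2))*conj(sqrt(2)) + 2*(-3)*conj(0) + 2*(1 - sqrt(2))*conj(-sqrt(2)) + 4*(1)*conj(0) + 4*(1)*conj(0)]
      = (1/16)[(14) + (-6) + (2*sqrt(2) + 4) + (0) + (4 - 2*sqrt(2)) + (0) + (0)] = 16/16 = 1
  <chi_rho, chi_6> = (1/16)[1*(7)*conj(2) + 1*(3)*conj(2) + 2*(1 + sqrt(2))*conj(0) + 2*(-3)*conj(-2) + 2*(1 - sqrt(2))*conj(0) + 4*(1)*conj(0) + 4*(1)*conj(0)]
      = (1/16)[(14) + (6) + (0) + (12) + (0) + (0) + (0)] = 32/16 = 2
  <chi_rho, chi_7> = (1/16)[1*(7)*conj(2) + 1*(3)*conj(-2) + 2*(1 + sqrt(2))*conj(-sqrt(2)) + 2*(-3)*conj(0) + 2*(1 - sqrt(2))*conj(sqrt(2)) + 4*(1)*conj(0) + 4*(1)*conj(0)]
      = (1/16)[(14) + (-6) + (-4 - 2*sqrt(2)) + (0) + (-4 + 2*sqrt(2)) + (0) + (0)] = 0/16 = 0
Dimension check: dim(rho) = sum (mult * dim) = 1*1 + 0*1 + 0*1 + 0*1 + 1*2 + 2*2 + 0*2 = 7 = chi_rho(e) = 7.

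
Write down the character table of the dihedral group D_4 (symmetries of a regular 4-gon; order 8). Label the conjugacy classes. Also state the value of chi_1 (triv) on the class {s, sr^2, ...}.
Conjugacy classes: {e} of size 1, {r^2} of size 1, {r^1, r^3} of size 2, {s, sr^2, ...} of size 2, {sr, sr^3, ...} of size 2.
Character table:
  irrep \ class              {e} (size 1)  {r^2} (size 1)  {r^1, r^3} (size 2)  {s, sr^2, ...} (size 2)  {sr, sr^3, ...} (size 2)
  chi_1 (triv)               1             1               1                    1                        1                       
  chi_2 (sign: r->1, s->-1)  1             1               1                    -1                       -1                      
  chi_3 (r->-1, s->1)        1             1               -1                   1                        -1                      
  chi_4 (r->-1, s->-1)       1             1               -1                   -1                       1                       
  chi_5 (2d, j=1)            2             -2              0                    0                        0                       

Spot check: chi_1 (triv) on {s, sr^2, ...} = 1.

Working: D_4 has order 2*4 = 8 with 5 conjugacy classes, hence 5 irreducibles. Sum of squared dims 1 + 1 + 1 + 1 + 4 = 8 = |G|. Linear characters come from the abelianisation; the 2-dimensional irreps have character r^k -> 2*cos(2*pi*j*k/4), reflections -> 0.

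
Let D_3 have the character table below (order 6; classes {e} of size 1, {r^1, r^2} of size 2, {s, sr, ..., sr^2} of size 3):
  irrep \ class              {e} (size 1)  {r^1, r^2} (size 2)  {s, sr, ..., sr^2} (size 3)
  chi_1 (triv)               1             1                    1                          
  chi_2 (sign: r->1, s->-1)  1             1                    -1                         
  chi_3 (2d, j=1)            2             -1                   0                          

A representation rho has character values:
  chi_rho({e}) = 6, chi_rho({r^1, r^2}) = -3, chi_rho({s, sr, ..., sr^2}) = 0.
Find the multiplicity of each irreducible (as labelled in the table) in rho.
Multiplicities: chi_1: 0, chi_2: 0, chi_3: 3.

Argument: Use <chi_rho, chi> = (1/|G|) sum_C |C| * chi_rho(C) * conj(chi(C)) with |G| = 6 for each irreducible chi in the table:
  <chi_rho, chi_1> = (1/6)[1*(6)*conj(1) + 2*(-3)*conj(1) + 3*(0)*conj(1)]
      = (1/6)[(6) + (-6) + (0)] = 0/6 = 0
  <chi_rho, chi_2> = (1/6)[1*(6)*conj(1) + 2*(-3)*conj(1) + 3*(0)*conj(-1)]
      = (1/6)[(6) + (-6) + (0)] = 0/6 = 0
  <chi_rho, chi_3> = (1/6)[1*(6)*conj(2) + 2*(-3)*conj(-1) + 3*(0)*conj(0)]
      = (1/6)[(12) + (6) + (0)] = 18/6 = 3
Dimension check: dim(rho) = sum (mult * dim) = 0*1 + 0*1 + 3*2 = 6 = chi_rho(e) = 6.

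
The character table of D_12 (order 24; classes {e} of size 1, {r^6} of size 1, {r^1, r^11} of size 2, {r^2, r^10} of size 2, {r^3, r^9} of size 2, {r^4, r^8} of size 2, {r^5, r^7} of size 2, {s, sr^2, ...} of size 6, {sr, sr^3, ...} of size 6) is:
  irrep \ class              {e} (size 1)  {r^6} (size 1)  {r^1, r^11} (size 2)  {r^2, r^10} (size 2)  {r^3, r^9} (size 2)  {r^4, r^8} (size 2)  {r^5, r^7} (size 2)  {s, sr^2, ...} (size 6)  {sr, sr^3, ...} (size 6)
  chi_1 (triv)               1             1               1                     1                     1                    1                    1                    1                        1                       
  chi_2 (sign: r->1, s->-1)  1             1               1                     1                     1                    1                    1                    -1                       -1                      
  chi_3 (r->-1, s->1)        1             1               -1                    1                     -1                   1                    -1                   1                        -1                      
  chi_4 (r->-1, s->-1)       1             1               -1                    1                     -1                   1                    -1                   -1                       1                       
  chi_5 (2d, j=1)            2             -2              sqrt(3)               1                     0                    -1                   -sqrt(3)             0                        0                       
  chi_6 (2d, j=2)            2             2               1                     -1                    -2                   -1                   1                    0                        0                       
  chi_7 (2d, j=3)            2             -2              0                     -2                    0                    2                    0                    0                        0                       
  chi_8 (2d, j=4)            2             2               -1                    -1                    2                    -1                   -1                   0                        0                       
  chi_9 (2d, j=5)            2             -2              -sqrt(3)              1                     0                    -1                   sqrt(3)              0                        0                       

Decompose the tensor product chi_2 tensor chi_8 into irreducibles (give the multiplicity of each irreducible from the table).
chi_2 tensor chi_8 = chi_8 (all other irreducibles have multiplicity 0).

Reasoning: The character of a tensor product is the pointwise product (chi_2 * chi_8)(C) = chi_2(C) * chi_8(C):
  {e}: (1)*(2), {r^6}: (1)*(2), {r^1, r^11}: (1)*(-1), {r^2, r^10}: (1)*(-1), {r^3, r^9}: (1)*(2), {r^4, r^8}: (1)*(-1), {r^5, r^7}: (1)*(-1), {s, sr^2, ...}: (-1)*(0), {sr, sr^3, ...}: (-1)*(0)
so (chi_2 * chi_8) takes values
  {e} -> 2, {r^6} -> 2, {r^1, r^11} -> -1, {r^2, r^10} -> -1, {r^3, r^9} -> 2, {r^4, r^8} -> -1, {r^5, r^7} -> -1, {s, sr^2, ...} -> 0, {sr, sr^3, ...} -> 0.
Now take the inner product of this character with each irreducible chi from the table, <chi_2*chi_8, chi> = (1/24) sum_C |C| (chi_2*chi_8)(C) conj(chi(C)):
  <chi_2*chi_8, chi_1> = (1/24)[1*(2)*conj(1) + 1*(2)*conj(1) + 2*(-1)*conj(1) + 2*(-1)*conj(1) + 2*(2)*conj(1) + 2*(-1)*conj(1) + 2*(-1)*conj(1) + 6*(0)*conj(1) + 6*(0)*conj(1)]
      = (1/24)[(2) + (2) + (-2) + (-2) + (4) + (-2) + (-2) + (0) + (0)] = 0/24 = 0
  <chi_2*chi_8, chi_2> = (1/24)[1*(2)*conj(1) + 1*(2)*conj(1) + 2*(-1)*conj(1) + 2*(-1)*conj(1) + 2*(2)*conj(1) + 2*(-1)*conj(1) + 2*(-1)*conj(1) + 6*(0)*conj(-1) + 6*(0)*conj(-1)]
      = (1/24)[(2) + (2) + (-2) + (-2) + (4) + (-2) + (-2) + (0) + (0)] = 0/24 = 0
  <chi_2*chi_8, chi_3> = (1/24)[1*(2)*conj(1) + 1*(2)*conj(1) + 2*(-1)*conj(-1) + 2*(-1)*conj(1) + 2*(2)*conj(-1) + 2*(-1)*conj(1) + 2*(-1)*conj(-1) + 6*(0)*conj(1) + 6*(0)*conj(-1)]
      = (1/24)[(2) + (2) + (2) + (-2) + (-4) + (-2) + (2) + (0) + (0)] = 0/24 = 0
  <chi_2*chi_8, chi_4> = (1/24)[1*(2)*conj(1) + 1*(2)*conj(1) + 2*(-1)*conj(-1) + 2*(-1)*conj(1) + 2*(2)*conj(-1) + 2*(-1)*conj(1) + 2*(-1)*conj(-1) + 6*(0)*conj(-1) + 6*(0)*conj(1)]
      = (1/24)[(2) + (2) + (2) + (-2) + (-4) + (-2) + (2) + (0) + (0)] = 0/24 = 0
  <chi_2*chi_8, chi_5> = (1/24)[1*(2)*conj(2) + 1*(2)*conj(-2) + 2*(-1)*conj(sqrt(3)) + 2*(-1)*conj(1) + 2*(2)*conj(0) + 2*(-1)*conj(-1) + 2*(-1)*conj(-sqrt(3)) + 6*(0)*conj(0) + 6*(0)*conj(0)]
      = (1/24)[(4) + (-4) + (-2*sqrt(3)) + (-2) + (0) + (2) + (2*sqrt(3)) + (0) + (0)] = 0/24 = 0
  <chi_2*chi_8, chi_6> = (1/24)[1*(2)*conj(2) + 1*(2)*conj(2) + 2*(-1)*conj(1) + 2*(-1)*conj(-1) + 2*(2)*conj(-2) + 2*(-1)*conj(-1) + 2*(-1)*conj(1) + 6*(0)*conj(0) + 6*(0)*conj(0)]
      = (1/24)[(4) + (4) + (-2) + (2) + (-8) + (2) + (-2) + (0) + (0)] = 0/24 = 0
  <chi_2*chi_8, chi_7> = (1/24)[1*(2)*conj(2) + 1*(2)*conj(-2) + 2*(-1)*conj(0) + 2*(-1)*conj(-2) + 2*(2)*conj(0) + 2*(-1)*conj(2) + 2*(-1)*conj(0) + 6*(0)*conj(0) + 6*(0)*conj(0)]
      = (1/24)[(4) + (-4) + (0) + (4) + (0) + (-4) + (0) + (0) + (0)] = 0/24 = 0
  <chi_2*chi_8, chi_8> = (1/24)[1*(2)*conj(2) + 1*(2)*conj(2) + 2*(-1)*conj(-1) + 2*(-1)*conj(-1) + 2*(2)*conj(2) + 2*(-1)*conj(-1) + 2*(-1)*conj(-1) + 6*(0)*conj(0) + 6*(0)*conj(0)]
      = (1/24)[(4) + (4) + (2) + (2) + (8) + (2) + (2) + (0) + (0)] = 24/24 = 1
  <chi_2*chi_8, chi_9> = (1/24)[1*(2)*conj(2) + 1*(2)*conj(-2) + 2*(-1)*conj(-sqrt(3)) + 2*(-1)*conj(1) + 2*(2)*conj(0) + 2*(-1)*conj(-1) + 2*(-1)*conj(sqrt(3)) + 6*(0)*conj(0) + 6*(0)*conj(0)]
      = (1/24)[(4) + (-4) + (2*sqrt(3)) + (-2) + (0) + (2) + (-2*sqrt(3)) + (0) + (0)] = 0/24 = 0
Hence the multiplicities are chi_8: 1. Dimension check: dim(chi_2)*dim(chi_8) = 1*2 = 2 and sum (mult * dim) = 1*2 = 2.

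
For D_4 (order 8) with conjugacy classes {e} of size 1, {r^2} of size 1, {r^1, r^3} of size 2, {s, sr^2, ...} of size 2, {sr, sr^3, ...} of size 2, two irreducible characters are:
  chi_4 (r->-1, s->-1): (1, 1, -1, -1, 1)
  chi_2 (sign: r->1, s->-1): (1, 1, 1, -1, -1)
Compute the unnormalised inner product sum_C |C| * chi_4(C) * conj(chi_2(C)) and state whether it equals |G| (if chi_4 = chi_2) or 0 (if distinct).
Sum = 0; so <chi_4, chi_2> = 0 (distinct irreducibles are orthogonal).

Details: Compute term by term over conjugacy classes (|C| * chi_4(C) * conj(chi_2(C))):
  1*(1)*conj(1) + 1*(1)*conj(1) + 2*(-1)*conj(1) + 2*(-1)*conj(-1) + 2*(1)*conj(-1)
  = (1) + (1) + (-2) + (2) + (-2)
  = 0.
Dividing by |G| = 8 gives 0/8 = 0, matching the row-orthogonality relation <chi_4, chi_2> = [chi_4 = chi_2].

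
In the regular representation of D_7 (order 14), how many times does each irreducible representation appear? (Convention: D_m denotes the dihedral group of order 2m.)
Each irreducible V_i of dimension d_i appears with multiplicity d_i, i.e. rho_reg = (direct sum over all irreducibles V_i) d_i V_i. The irreducible dimensions for D_7 are 1, 1, 2, 2, 2: 2 irreducibles of dimension 1, each with multiplicity 1; 3 irreducibles of dimension 2, each with multiplicity 2. Total dimension 2*1*1 + 3*2*2 = 14 = |G|.

Details: General theorem: in the regular representation of a finite group G, each irreducible appears with multiplicity equal to its dimension. Check: dim(rho_reg) = sum d_i^2 = 1 + 1 + 4 + 4 + 4 = 14 = |G|.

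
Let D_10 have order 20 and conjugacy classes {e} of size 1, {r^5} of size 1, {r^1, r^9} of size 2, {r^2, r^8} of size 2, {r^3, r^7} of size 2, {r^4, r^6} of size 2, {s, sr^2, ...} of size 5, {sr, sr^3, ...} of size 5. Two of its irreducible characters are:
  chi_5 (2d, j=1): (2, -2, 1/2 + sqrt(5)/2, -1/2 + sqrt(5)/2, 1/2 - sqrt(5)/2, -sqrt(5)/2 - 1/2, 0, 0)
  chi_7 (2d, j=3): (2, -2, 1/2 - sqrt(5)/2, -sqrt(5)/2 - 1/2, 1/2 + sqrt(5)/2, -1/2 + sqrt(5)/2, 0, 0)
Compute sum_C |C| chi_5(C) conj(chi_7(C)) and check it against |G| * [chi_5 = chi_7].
Sum = 0; so <chi_5, chi_7> = 0 (distinct irreducibles are orthogonal).

Working: Compute term by term over conjugacy classes (|C| * chi_5(C) * conj(chi_7(C))):
  1*(2)*conj(2) + 1*(-2)*conj(-2) + 2*(1/2 + sqrt(5)/2)*conj(1/2 - sqrt(5)/2) + 2*(-1/2 + sqrt(5)/2)*conj(-sqrt(5)/2 - 1/2) + 2*(1/2 - sqrt(5)/2)*conj(1/2 + sqrt(5)/2) + 2*(-sqrt(5)/2 - 1/2)*conj(-1/2 + sqrt(5)/2) + 5*(0)*conj(0) + 5*(0)*conj(0)
  = (4) + (4) + (-2) + (-2) + (-2) + (-2) + (0) + (0)
  = 0.
Dividing by |G| = 20 gives 0/20 = 0, matching the row-orthogonality relation <chi_5, chi_7> = [chi_5 = chi_7].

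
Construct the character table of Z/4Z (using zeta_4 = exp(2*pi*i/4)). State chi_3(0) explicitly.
Character table of Z/4Z (irreps indexed chi_0,...,chi_3 with chi_k(m) = zeta_4^(k*m), zeta_4 = exp(2*pi*i/4)):
  irrep \ class  {0} (size 1)  {1} (size 1)  {2} (size 1)  {3} (size 1)
  chi_0          1             1             1             1           
  chi_1          1             I             -1            -I          
  chi_2          1             -1            1             -1          
  chi_3          1             -I            -1            I           

Spot check: chi_3(0) = zeta_4^(3*0) = zeta_4^0 = 1.

Derivation: Z/4Z is abelian, so all 4 irreducible complex representations are 1-dimensional. They are given by chi_k(m) = zeta_4^(k*m) for k = 0,...,3. Row orthogonality: sum_m chi_k(m) conj(chi_l(m)) = 4 * [k = l].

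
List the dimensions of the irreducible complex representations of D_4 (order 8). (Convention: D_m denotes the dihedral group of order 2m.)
Dimensions: 1, 1, 1, 1, 2

Reasoning: There are 5 irreducibles (= number of conjugacy classes). Their dimensions d_i satisfy sum d_i^2 = |G| = 8: 1 + 1 + 1 + 1 + 4 = 8.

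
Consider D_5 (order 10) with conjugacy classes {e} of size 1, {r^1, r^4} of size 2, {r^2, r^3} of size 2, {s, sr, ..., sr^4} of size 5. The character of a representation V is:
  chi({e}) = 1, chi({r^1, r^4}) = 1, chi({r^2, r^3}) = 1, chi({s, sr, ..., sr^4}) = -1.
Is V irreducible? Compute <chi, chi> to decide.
Irreducible: <chi, chi> = 1.

Solution. <chi, chi> = (1/|G|) sum_C |C| * |chi(C)|^2 = (1/10)[1*|1|^2 + 2*|1|^2 + 2*|1|^2 + 5*|-1|^2]
  = (1/10)[(1) + (2) + (2) + (5)] = 10/10 = 1.
A character is irreducible iff <chi, chi> = 1, so this representation is irreducible.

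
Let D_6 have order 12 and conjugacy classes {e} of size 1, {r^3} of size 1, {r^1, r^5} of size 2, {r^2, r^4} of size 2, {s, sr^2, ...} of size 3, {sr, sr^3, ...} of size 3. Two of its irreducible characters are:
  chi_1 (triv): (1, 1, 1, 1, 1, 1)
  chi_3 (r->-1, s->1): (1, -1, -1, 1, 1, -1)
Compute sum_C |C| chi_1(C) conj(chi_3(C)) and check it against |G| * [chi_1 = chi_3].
Sum = 0; so <chi_1, chi_3> = 0 (distinct irreducibles are orthogonal).

Justification: Compute term by term over conjugacy classes (|C| * chi_1(C) * conj(chi_3(C))):
  1*(1)*conj(1) + 1*(1)*conj(-1) + 2*(1)*conj(-1) + 2*(1)*conj(1) + 3*(1)*conj(1) + 3*(1)*conj(-1)
  = (1) + (-1) + (-2) + (2) + (3) + (-3)
  = 0.
Dividing by |G| = 12 gives 0/12 = 0, matching the row-orthogonality relation <chi_1, chi_3> = [chi_1 = chi_3].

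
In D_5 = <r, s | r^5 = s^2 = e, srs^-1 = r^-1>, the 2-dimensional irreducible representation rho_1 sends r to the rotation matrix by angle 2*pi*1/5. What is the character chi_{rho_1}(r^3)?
chi_{rho_1}(r^3) = 2*cos(2*pi*1*3/5) = -sqrt(5)/2 - 1/2

Details: rho_1(r^3) is rotation by angle 2*pi*1*3/5, whose trace is 2*cos(2*pi*1*3/5) = -sqrt(5)/2 - 1/2.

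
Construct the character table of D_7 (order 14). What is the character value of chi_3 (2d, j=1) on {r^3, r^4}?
Conjugacy classes: {e} of size 1, {r^1, r^6} of size 2, {r^2, r^5} of size 2, {r^3, r^4} of size 2, {s, sr, ..., sr^6} of size 7.
Character table:
  irrep \ class              {e} (size 1)  {r^1, r^6} (size 2)  {r^2, r^5} (size 2)  {r^3, r^4} (size 2)  {s, sr, ..., sr^6} (size 7)
  chi_1 (triv)               1             1                    1                    1                    1                          
  chi_2 (sign: r->1, s->-1)  1             1                    1                    1                    -1                         
  chi_3 (2d, j=1)            2             2*cos(2*pi/7)        -2*cos(3*pi/7)       -2*cos(pi/7)         0                          
  chi_4 (2d, j=2)            2             -2*cos(3*pi/7)       -2*cos(pi/7)         2*cos(2*pi/7)        0                          
  chi_5 (2d, j=3)            2             -2*cos(pi/7)         2*cos(2*pi/7)        -2*cos(3*pi/7)       0                          

Spot check: chi_3 (2d, j=1) on {r^3, r^4} = -2*cos(pi/7).

Solution. D_7 has order 2*7 = 14 with 5 conjugacy classes, hence 5 irreducibles. Sum of squared dims 1 + 1 + 4 + 4 + 4 = 14 = |G|. Linear characters come from the abelianisation; the 2-dimensional irreps have character r^k -> 2*cos(2*pi*j*k/7), reflections -> 0.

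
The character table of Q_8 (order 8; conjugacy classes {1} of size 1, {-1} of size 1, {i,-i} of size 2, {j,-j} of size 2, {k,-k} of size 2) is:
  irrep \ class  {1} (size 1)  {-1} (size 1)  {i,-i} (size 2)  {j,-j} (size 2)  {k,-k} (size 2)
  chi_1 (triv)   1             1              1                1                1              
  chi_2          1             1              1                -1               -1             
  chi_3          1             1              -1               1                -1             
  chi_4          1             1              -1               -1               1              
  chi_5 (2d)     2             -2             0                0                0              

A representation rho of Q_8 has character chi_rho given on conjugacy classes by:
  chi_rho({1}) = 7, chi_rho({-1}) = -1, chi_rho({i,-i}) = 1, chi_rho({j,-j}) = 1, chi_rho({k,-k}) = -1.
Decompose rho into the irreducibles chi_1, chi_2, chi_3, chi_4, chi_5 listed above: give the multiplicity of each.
Multiplicities: chi_1: 1, chi_2: 1, chi_3: 1, chi_4: 0, chi_5: 2.

Why: Use <chi_rho, chi> = (1/|G|) sum_C |C| * chi_rho(C) * conj(chi(C)) with |G| = 8 for each irreducible chi in the table:
  <chi_rho, chi_1> = (1/8)[1*(7)*conj(1) + 1*(-1)*conj(1) + 2*(1)*conj(1) + 2*(1)*conj(1) + 2*(-1)*conj(1)]
      = (1/8)[(7) + (-1) + (2) + (2) + (-2)] = 8/8 = 1
  <chi_rho, chi_2> = (1/8)[1*(7)*conj(1) + 1*(-1)*conj(1) + 2*(1)*conj(1) + 2*(1)*conj(-1) + 2*(-1)*conj(-1)]
      = (1/8)[(7) + (-1) + (2) + (-2) + (2)] = 8/8 = 1
  <chi_rho, chi_3> = (1/8)[1*(7)*conj(1) + 1*(-1)*conj(1) + 2*(1)*conj(-1) + 2*(1)*conj(1) + 2*(-1)*conj(-1)]
      = (1/8)[(7) + (-1) + (-2) + (2) + (2)] = 8/8 = 1
  <chi_rho, chi_4> = (1/8)[1*(7)*conj(1) + 1*(-1)*conj(1) + 2*(1)*conj(-1) + 2*(1)*conj(-1) + 2*(-1)*conj(1)]
      = (1/8)[(7) + (-1) + (-2) + (-2) + (-2)] = 0/8 = 0
  <chi_rho, chi_5> = (1/8)[1*(7)*conj(2) + 1*(-1)*conj(-2) + 2*(1)*conj(0) + 2*(1)*conj(0) + 2*(-1)*conj(0)]
      = (1/8)[(14) + (2) + (0) + (0) + (0)] = 16/8 = 2
Dimension check: dim(rho) = sum (mult * dim) = 1*1 + 1*1 + 1*1 + 0*1 + 2*2 = 7 = chi_rho(e) = 7.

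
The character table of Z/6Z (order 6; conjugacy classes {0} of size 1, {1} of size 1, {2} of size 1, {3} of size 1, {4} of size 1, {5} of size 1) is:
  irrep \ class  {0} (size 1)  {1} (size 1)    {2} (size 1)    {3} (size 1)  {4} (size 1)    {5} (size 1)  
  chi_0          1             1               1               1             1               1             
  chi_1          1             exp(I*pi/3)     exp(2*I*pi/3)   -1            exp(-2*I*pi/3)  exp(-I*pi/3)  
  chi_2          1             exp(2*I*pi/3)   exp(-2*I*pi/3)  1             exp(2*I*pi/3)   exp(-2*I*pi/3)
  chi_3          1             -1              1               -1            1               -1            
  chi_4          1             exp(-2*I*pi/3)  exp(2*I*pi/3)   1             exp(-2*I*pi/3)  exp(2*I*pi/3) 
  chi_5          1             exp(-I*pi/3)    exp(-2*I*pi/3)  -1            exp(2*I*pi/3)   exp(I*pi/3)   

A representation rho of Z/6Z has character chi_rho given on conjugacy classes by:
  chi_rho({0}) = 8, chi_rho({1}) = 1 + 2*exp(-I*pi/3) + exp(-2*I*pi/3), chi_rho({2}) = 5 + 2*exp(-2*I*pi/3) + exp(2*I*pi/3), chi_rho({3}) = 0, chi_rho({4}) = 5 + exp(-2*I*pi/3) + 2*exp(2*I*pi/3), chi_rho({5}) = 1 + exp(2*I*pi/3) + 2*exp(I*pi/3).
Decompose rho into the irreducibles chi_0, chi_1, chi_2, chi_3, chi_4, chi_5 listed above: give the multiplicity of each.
Multiplicities: chi_0: 3, chi_1: 0, chi_2: 0, chi_3: 2, chi_4: 1, chi_5: 2.

Justification: Use <chi_rho, chi> = (1/|G|) sum_C |C| * chi_rho(C) * conj(chi(C)) with |G| = 6 for each irreducible chi in the table:
  <chi_rho, chi_0> = (1/6)[1*(8)*conj(1) + 1*(1 + 2*exp(-I*pi/3) + exp(-2*I*pi/3))*conj(1) + 1*(5 + 2*exp(-2*I*pi/3) + exp(2*I*pi/3))*conj(1) + 1*(0)*conj(1) + 1*(5 + exp(-2*I*pi/3) + 2*exp(2*I*pi/3))*conj(1) + 1*(1 + exp(2*I*pi/3) + 2*exp(I*pi/3))*conj(1)]
      = (1/6)[(8) + (1 + 2*exp(-I*pi/3) + exp(-2*I*pi/3)) + (5 + 2*exp(-2*I*pi/3) + exp(2*I*pi/3)) + (0) + (5 + exp(-2*I*pi/3) + 2*exp(2*I*pi/3)) + (1 + exp(2*I*pi/3) + 2*exp(I*pi/3))] = 18/6 = 3
  <chi_rho, chi_1> = (1/6)[1*(8)*conj(1) + 1*(1 + 2*exp(-I*pi/3) + exp(-2*I*pi/3))*conj(exp(I*pi/3)) + 1*(5 + 2*exp(-2*I*pi/3) + exp(2*I*pi/3))*conj(exp(2*I*pi/3)) + 1*(0)*conj(-1) + 1*(5 + exp(-2*I*pi/3) + 2*exp(2*I*pi/3))*conj(exp(-2*I*pi/3)) + 1*(1 + exp(2*I*pi/3) + 2*exp(I*pi/3))*conj(exp(-I*pi/3))]
      = (1/6)[(8) + (-1 + 2*exp(-2*I*pi/3) + exp(-I*pi/3)) + (1 + 5*exp(-2*I*pi/3) + 2*exp(2*I*pi/3)) + (0) + (1 + 2*exp(-2*I*pi/3) + 5*exp(2*I*pi/3)) + (-1 + exp(I*pi/3) + 2*exp(2*I*pi/3))] = 0/6 = 0
  <chi_rho, chi_2> = (1/6)[1*(8)*conj(1) + 1*(1 + 2*exp(-I*pi/3) + exp(-2*I*pi/3))*conj(exp(2*I*pi/3)) + 1*(5 + 2*exp(-2*I*pi/3) + exp(2*I*pi/3))*conj(exp(-2*I*pi/3)) + 1*(0)*conj(1) + 1*(5 + exp(-2*I*pi/3) + 2*exp(2*I*pi/3))*conj(exp(2*I*pi/3)) + 1*(1 + exp(2*I*pi/3) + 2*exp(I*pi/3))*conj(exp(-2*I*pi/3))]
      = (1/6)[(8) + (-3) + (2 + exp(-2*I*pi/3) + 5*exp(2*I*pi/3)) + (0) + (2 + 5*exp(-2*I*pi/3) + exp(2*I*pi/3)) + (-3)] = 0/6 = 0
  <chi_rho, chi_3> = (1/6)[1*(8)*conj(1) + 1*(1 + 2*exp(-I*pi/3) + exp(-2*I*pi/3))*conj(-1) + 1*(5 + 2*exp(-2*I*pi/3) + exp(2*I*pi/3))*conj(1) + 1*(0)*conj(-1) + 1*(5 + exp(-2*I*pi/3) + 2*exp(2*I*pi/3))*conj(1) + 1*(1 + exp(2*I*pi/3) + 2*exp(I*pi/3))*conj(-1)]
      = (1/6)[(8) + (-1 - exp(-2*I*pi/3) - 2*exp(-I*pi/3)) + (5 + 2*exp(-2*I*pi/3) + exp(2*I*pi/3)) + (0) + (5 + exp(-2*I*pi/3) + 2*exp(2*I*pi/3)) + (-1 - 2*exp(I*pi/3) - exp(2*I*pi/3))] = 12/6 = 2
  <chi_rho, chi_4> = (1/6)[1*(8)*conj(1) + 1*(1 + 2*exp(-I*pi/3) + exp(-2*I*pi/3))*conj(exp(-2*I*pi/3)) + 1*(5 + 2*exp(-2*I*pi/3) + exp(2*I*pi/3))*conj(exp(2*I*pi/3)) + 1*(0)*conj(1) + 1*(5 + exp(-2*I*pi/3) + 2*exp(2*I*pi/3))*conj(exp(-2*I*pi/3)) + 1*(1 + exp(2*I*pi/3) + 2*exp(I*pi/3))*conj(exp(2*I*pi/3))]
      = (1/6)[(8) + (1 + exp(2*I*pi/3) + 2*exp(I*pi/3)) + (1 + 5*exp(-2*I*pi/3) + 2*exp(2*I*pi/3)) + (0) + (1 + 2*exp(-2*I*pi/3) + 5*exp(2*I*pi/3)) + (1 + 2*exp(-I*pi/3) + exp(-2*I*pi/3))] = 6/6 = 1
  <chi_rho, chi_5> = (1/6)[1*(8)*conj(1) + 1*(1 + 2*exp(-I*pi/3) + exp(-2*I*pi/3))*conj(exp(-I*pi/3)) + 1*(5 + 2*exp(-2*I*pi/3) + exp(2*I*pi/3))*conj(exp(-2*I*pi/3)) + 1*(0)*conj(-1) + 1*(5 + exp(-2*I*pi/3) + 2*exp(2*I*pi/3))*conj(exp(2*I*pi/3)) + 1*(1 + exp(2*I*pi/3) + 2*exp(I*pi/3))*conj(exp(I*pi/3))]
      = (1/6)[(8) + (3) + (2 + exp(-2*I*pi/3) + 5*exp(2*I*pi/3)) + (0) + (2 + 5*exp(-2*I*pi/3) + exp(2*I*pi/3)) + (3)] = 12/6 = 2
(Exp terms are combined using exp(i*s)*conj(exp(i*t)) = exp(i*(s-t)), and sums of them are collapsed using the identity that for every m > 1 the m distinct m-th roots of unity sum to 0, e.g. 1 + exp(2*I*pi/3) + exp(-2*I*pi/3) = 0.)
Dimension check: dim(rho) = sum (mult * dim) = 3*1 + 0*1 + 0*1 + 2*1 + 1*1 + 2*1 = 8 = chi_rho(e) = 8.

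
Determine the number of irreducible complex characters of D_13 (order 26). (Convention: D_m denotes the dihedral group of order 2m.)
8

Derivation: The number of irreducible complex representations of a finite group equals its number of conjugacy classes. D_13 has 8 conjugacy classes ((n+3)/2 for n odd), so D_13 (order 26) has exactly 8 irreducible complex representations.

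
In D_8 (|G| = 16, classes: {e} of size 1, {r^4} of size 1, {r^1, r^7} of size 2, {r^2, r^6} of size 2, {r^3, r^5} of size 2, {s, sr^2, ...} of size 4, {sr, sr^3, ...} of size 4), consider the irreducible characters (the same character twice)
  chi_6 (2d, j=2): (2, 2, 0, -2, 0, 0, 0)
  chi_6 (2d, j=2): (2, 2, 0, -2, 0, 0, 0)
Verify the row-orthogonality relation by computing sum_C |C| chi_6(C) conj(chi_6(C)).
Sum = 16 = |G| = 16; so <chi_6, chi_6> = 1 (norm-1 confirms irreducibility).

Solution. Compute term by term over conjugacy classes (|C| * chi_6(C) * conj(chi_6(C))):
  1*(2)*conj(2) + 1*(2)*conj(2) + 2*(0)*conj(0) + 2*(-2)*conj(-2) + 2*(0)*conj(0) + 4*(0)*conj(0) + 4*(0)*conj(0)
  = (4) + (4) + (0) + (8) + (0) + (0) + (0)
  = 16.
Dividing by |G| = 16 gives 16/16 = 1, matching the row-orthogonality relation <chi_6, chi_6> = [chi_6 = chi_6].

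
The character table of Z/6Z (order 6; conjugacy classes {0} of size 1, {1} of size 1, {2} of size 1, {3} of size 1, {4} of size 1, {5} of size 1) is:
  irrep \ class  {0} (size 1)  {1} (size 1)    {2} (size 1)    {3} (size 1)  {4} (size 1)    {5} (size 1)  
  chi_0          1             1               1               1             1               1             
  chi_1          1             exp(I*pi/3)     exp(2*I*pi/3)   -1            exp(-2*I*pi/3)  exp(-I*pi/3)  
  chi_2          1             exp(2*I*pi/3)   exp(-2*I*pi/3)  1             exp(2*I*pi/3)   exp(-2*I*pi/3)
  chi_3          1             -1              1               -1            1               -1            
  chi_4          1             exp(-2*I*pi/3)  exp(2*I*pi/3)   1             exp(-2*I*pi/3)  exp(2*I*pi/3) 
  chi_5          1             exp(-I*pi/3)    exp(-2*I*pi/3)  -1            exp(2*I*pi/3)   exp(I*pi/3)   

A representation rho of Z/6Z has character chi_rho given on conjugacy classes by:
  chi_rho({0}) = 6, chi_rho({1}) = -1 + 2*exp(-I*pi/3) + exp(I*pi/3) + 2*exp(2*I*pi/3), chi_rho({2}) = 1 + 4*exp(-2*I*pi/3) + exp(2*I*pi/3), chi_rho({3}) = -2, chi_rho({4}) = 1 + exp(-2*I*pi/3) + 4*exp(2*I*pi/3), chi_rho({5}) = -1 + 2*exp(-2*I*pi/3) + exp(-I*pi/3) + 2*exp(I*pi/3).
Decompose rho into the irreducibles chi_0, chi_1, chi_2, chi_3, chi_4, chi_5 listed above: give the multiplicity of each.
Multiplicities: chi_0: 0, chi_1: 1, chi_2: 2, chi_3: 1, chi_4: 0, chi_5: 2.

Solution. Use <chi_rho, chi> = (1/|G|) sum_C |C| * chi_rho(C) * conj(chi(C)) with |G| = 6 for each irreducible chi in the table:
  <chi_rho, chi_0> = (1/6)[1*(6)*conj(1) + 1*(-1 + 2*exp(-I*pi/3) + exp(I*pi/3) + 2*exp(2*I*pi/3))*conj(1) + 1*(1 + 4*exp(-2*I*pi/3) + exp(2*I*pi/3))*conj(1) + 1*(-2)*conj(1) + 1*(1 + exp(-2*I*pi/3) + 4*exp(2*I*pi/3))*conj(1) + 1*(-1 + 2*exp(-2*I*pi/3) + exp(-I*pi/3) + 2*exp(I*pi/3))*conj(1)]
      = (1/6)[(6) + (-1 + 2*exp(-I*pi/3) + exp(I*pi/3) + 2*exp(2*I*pi/3)) + (1 + 4*exp(-2*I*pi/3) + exp(2*I*pi/3)) + (-2) + (1 + exp(-2*I*pi/3) + 4*exp(2*I*pi/3)) + (-1 + 2*exp(-2*I*pi/3) + exp(-I*pi/3) + 2*exp(I*pi/3))] = 0/6 = 0
  <chi_rho, chi_1> = (1/6)[1*(6)*conj(1) + 1*(-1 + 2*exp(-I*pi/3) + exp(I*pi/3) + 2*exp(2*I*pi/3))*conj(exp(I*pi/3)) + 1*(1 + 4*exp(-2*I*pi/3) + exp(2*I*pi/3))*conj(exp(2*I*pi/3)) + 1*(-2)*conj(-1) + 1*(1 + exp(-2*I*pi/3) + 4*exp(2*I*pi/3))*conj(exp(-2*I*pi/3)) + 1*(-1 + 2*exp(-2*I*pi/3) + exp(-I*pi/3) + 2*exp(I*pi/3))*conj(exp(-I*pi/3))]
      = (1/6)[(6) + (1 + 2*exp(-2*I*pi/3) - exp(-I*pi/3) + 2*exp(I*pi/3)) + (1 + exp(-2*I*pi/3) + 4*exp(2*I*pi/3)) + (2) + (1 + 4*exp(-2*I*pi/3) + exp(2*I*pi/3)) + (1 + 2*exp(-I*pi/3) - exp(I*pi/3) + 2*exp(2*I*pi/3))] = 6/6 = 1
  <chi_rho, chi_2> = (1/6)[1*(6)*conj(1) + 1*(-1 + 2*exp(-I*pi/3) + exp(I*pi/3) + 2*exp(2*I*pi/3))*conj(exp(2*I*pi/3)) + 1*(1 + 4*exp(-2*I*pi/3) + exp(2*I*pi/3))*conj(exp(-2*I*pi/3)) + 1*(-2)*conj(1) + 1*(1 + exp(-2*I*pi/3) + 4*exp(2*I*pi/3))*conj(exp(2*I*pi/3)) + 1*(-1 + 2*exp(-2*I*pi/3) + exp(-I*pi/3) + 2*exp(I*pi/3))*conj(exp(-2*I*pi/3))]
      = (1/6)[(6) + (1) + (3) + (-2) + (3) + (1)] = 12/6 = 2
  <chi_rho, chi_3> = (1/6)[1*(6)*conj(1) + 1*(-1 + 2*exp(-I*pi/3) + exp(I*pi/3) + 2*exp(2*I*pi/3))*conj(-1) + 1*(1 + 4*exp(-2*I*pi/3) + exp(2*I*pi/3))*conj(1) + 1*(-2)*conj(-1) + 1*(1 + exp(-2*I*pi/3) + 4*exp(2*I*pi/3))*conj(1) + 1*(-1 + 2*exp(-2*I*pi/3) + exp(-I*pi/3) + 2*exp(I*pi/3))*conj(-1)]
      = (1/6)[(6) + (1 - 2*exp(2*I*pi/3) - exp(I*pi/3) - 2*exp(-I*pi/3)) + (1 + 4*exp(-2*I*pi/3) + exp(2*I*pi/3)) + (2) + (1 + exp(-2*I*pi/3) + 4*exp(2*I*pi/3)) + (1 - 2*exp(I*pi/3) - exp(-I*pi/3) - 2*exp(-2*I*pi/3))] = 6/6 = 1
  <chi_rho, chi_4> = (1/6)[1*(6)*conj(1) + 1*(-1 + 2*exp(-I*pi/3) + exp(I*pi/3) + 2*exp(2*I*pi/3))*conj(exp(-2*I*pi/3)) + 1*(1 + 4*exp(-2*I*pi/3) + exp(2*I*pi/3))*conj(exp(2*I*pi/3)) + 1*(-2)*conj(1) + 1*(1 + exp(-2*I*pi/3) + 4*exp(2*I*pi/3))*conj(exp(-2*I*pi/3)) + 1*(-1 + 2*exp(-2*I*pi/3) + exp(-I*pi/3) + 2*exp(I*pi/3))*conj(exp(2*I*pi/3))]
      = (1/6)[(6) + (-1 + 2*exp(-2*I*pi/3) - exp(2*I*pi/3) + 2*exp(I*pi/3)) + (1 + exp(-2*I*pi/3) + 4*exp(2*I*pi/3)) + (-2) + (1 + 4*exp(-2*I*pi/3) + exp(2*I*pi/3)) + (-1 + 2*exp(-I*pi/3) - exp(-2*I*pi/3) + 2*exp(2*I*pi/3))] = 0/6 = 0
  <chi_rho, chi_5> = (1/6)[1*(6)*conj(1) + 1*(-1 + 2*exp(-I*pi/3) + exp(I*pi/3) + 2*exp(2*I*pi/3))*conj(exp(-I*pi/3)) + 1*(1 + 4*exp(-2*I*pi/3) + exp(2*I*pi/3))*conj(exp(-2*I*pi/3)) + 1*(-2)*conj(-1) + 1*(1 + exp(-2*I*pi/3) + 4*exp(2*I*pi/3))*conj(exp(2*I*pi/3)) + 1*(-1 + 2*exp(-2*I*pi/3) + exp(-I*pi/3) + 2*exp(I*pi/3))*conj(exp(I*pi/3))]
      = (1/6)[(6) + (-1) + (3) + (2) + (3) + (-1)] = 12/6 = 2
(Exp terms are combined using exp(i*s)*conj(exp(i*t)) = exp(i*(s-t)), and sums of them are collapsed using the identity that for every m > 1 the m distinct m-th roots of unity sum to 0, e.g. 1 + exp(2*I*pi/3) + exp(-2*I*pi/3) = 0.)
Dimension check: dim(rho) = sum (mult * dim) = 0*1 + 1*1 + 2*1 + 1*1 + 0*1 + 2*1 = 6 = chi_rho(e) = 6.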